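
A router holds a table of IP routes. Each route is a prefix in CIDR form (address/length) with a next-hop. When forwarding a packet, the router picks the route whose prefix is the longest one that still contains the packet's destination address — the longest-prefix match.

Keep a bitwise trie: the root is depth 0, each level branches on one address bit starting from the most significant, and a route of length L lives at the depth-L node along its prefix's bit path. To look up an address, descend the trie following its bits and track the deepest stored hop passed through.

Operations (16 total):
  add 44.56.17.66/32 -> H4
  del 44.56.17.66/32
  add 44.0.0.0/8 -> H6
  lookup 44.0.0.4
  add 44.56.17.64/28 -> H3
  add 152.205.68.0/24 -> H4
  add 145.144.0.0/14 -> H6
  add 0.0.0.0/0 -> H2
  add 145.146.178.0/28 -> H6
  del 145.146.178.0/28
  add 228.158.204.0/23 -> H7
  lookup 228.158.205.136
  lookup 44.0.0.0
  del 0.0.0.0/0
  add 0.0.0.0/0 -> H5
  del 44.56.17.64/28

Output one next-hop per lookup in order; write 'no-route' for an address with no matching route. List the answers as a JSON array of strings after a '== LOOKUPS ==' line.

Apply in order:
  + 44.56.17.66/32 (H4) depth=32
  - 44.56.17.66/32 clear@32
  + 44.0.0.0/8 (H6) depth=8
  ? 44.0.0.4  path d0:-→d1:-→d2:-→d3:-→d4:-→d5:-→d6:-→d7:-→d8:H6→d9:-→d10:-  best=H6
  + 44.56.17.64/28 (H3) depth=28
  + 152.205.68.0/24 (H4) depth=24
  + 145.144.0.0/14 (H6) depth=14
  + 0.0.0.0/0 (H2) depth=0
  + 145.146.178.0/28 (H6) depth=28
  - 145.146.178.0/28 clear@28
  + 228.158.204.0/23 (H7) depth=23
  ? 228.158.205.136  path d0:H2→d1:-→d2:-→d3:-→d4:-→d5:-→d6:-→d7:-→d8:-→d9:-→d10:-→d11:-→d12:-→d13:-→d14:-→d15:-→d16:-→d17:-→d18:-→d19:-→d20:-→d21:-→d22:-→d23:H7  best=H7
  ? 44.0.0.0  path d0:H2→d1:-→d2:-→d3:-→d4:-→d5:-→d6:-→d7:-→d8:H6→d9:-→d10:-  best=H6
  - 0.0.0.0/0 clear@0
  + 0.0.0.0/0 (H5) depth=0
  - 44.56.17.64/28 clear@28

== LOOKUPS ==
["H6","H7","H6"]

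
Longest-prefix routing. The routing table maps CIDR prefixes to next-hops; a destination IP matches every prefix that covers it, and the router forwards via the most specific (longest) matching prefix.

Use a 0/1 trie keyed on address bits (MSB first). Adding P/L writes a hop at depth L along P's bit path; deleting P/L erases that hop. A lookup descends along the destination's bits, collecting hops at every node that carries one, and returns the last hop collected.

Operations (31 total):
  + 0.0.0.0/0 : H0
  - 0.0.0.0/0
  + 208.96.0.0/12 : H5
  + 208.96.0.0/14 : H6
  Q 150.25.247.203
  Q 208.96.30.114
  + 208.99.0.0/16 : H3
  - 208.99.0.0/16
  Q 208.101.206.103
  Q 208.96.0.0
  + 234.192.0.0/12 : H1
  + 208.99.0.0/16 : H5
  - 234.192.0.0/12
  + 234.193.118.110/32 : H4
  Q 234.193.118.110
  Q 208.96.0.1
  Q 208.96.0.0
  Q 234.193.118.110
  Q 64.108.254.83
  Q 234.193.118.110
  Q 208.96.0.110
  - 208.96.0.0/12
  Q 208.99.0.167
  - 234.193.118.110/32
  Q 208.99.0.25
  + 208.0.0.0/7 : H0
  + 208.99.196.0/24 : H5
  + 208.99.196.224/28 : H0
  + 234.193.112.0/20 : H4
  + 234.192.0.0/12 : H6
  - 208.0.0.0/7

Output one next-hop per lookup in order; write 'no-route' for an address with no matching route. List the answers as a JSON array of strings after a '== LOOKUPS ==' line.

Apply in order:
  add 0.0.0.0/0 -> H0 at depth 0
  - 0.0.0.0/0 clear@0
  add 208.96.0.0/12 -> H5 at depth 12
  add 208.96.0.0/14 -> H6 at depth 14
  Q 150.25.247.203: descend 1 ; hops seen [∅] ; pick no-route
  Q 208.96.30.114: descend 11010000011000 ; hops seen [H5,H6] ; pick H6
  add 208.99.0.0/16 -> H3 at depth 16
  - 208.99.0.0/16 clear@16
  Q 208.101.206.103: descend 1101000001100 ; hops seen [H5] ; pick H5
  Q 208.96.0.0: descend 11010000011000 ; hops seen [H5,H6] ; pick H6
  add 234.192.0.0/12 -> H1 at depth 12
  add 208.99.0.0/16 -> H5 at depth 16
  - 234.192.0.0/12 clear@12
  add 234.193.118.110/32 -> H4 at depth 32
  Q 234.193.118.110: descend 11101010110000010111011001101110 ; hops seen [H4] ; pick H4
  Q 208.96.0.1: descend 11010000011000 ; hops seen [H5,H6] ; pick H6
  Q 208.96.0.0: descend 11010000011000 ; hops seen [H5,H6] ; pick H6
  Q 234.193.118.110: descend 11101010110000010111011001101110 ; hops seen [H4] ; pick H4
  Q 64.108.254.83: descend ε ; hops seen [∅] ; pick no-route
  Q 234.193.118.110: descend 11101010110000010111011001101110 ; hops seen [H4] ; pick H4
  Q 208.96.0.110: descend 11010000011000 ; hops seen [H5,H6] ; pick H6
  - 208.96.0.0/12 clear@12
  Q 208.99.0.167: descend 1101000001100011 ; hops seen [H6,H5] ; pick H5
  - 234.193.118.110/32 clear@32
  Q 208.99.0.25: descend 1101000001100011 ; hops seen [H6,H5] ; pick H5
  add 208.0.0.0/7 -> H0 at depth 7
  add 208.99.196.0/24 -> H5 at depth 24
  add 208.99.196.224/28 -> H0 at depth 28
  add 234.193.112.0/20 -> H4 at depth 20
  add 234.192.0.0/12 -> H6 at depth 12
  - 208.0.0.0/7 clear@7

== LOOKUPS ==
["no-route","H6","H5","H6","H4","H6","H6","H4","no-route","H4","H6","H5","H5"]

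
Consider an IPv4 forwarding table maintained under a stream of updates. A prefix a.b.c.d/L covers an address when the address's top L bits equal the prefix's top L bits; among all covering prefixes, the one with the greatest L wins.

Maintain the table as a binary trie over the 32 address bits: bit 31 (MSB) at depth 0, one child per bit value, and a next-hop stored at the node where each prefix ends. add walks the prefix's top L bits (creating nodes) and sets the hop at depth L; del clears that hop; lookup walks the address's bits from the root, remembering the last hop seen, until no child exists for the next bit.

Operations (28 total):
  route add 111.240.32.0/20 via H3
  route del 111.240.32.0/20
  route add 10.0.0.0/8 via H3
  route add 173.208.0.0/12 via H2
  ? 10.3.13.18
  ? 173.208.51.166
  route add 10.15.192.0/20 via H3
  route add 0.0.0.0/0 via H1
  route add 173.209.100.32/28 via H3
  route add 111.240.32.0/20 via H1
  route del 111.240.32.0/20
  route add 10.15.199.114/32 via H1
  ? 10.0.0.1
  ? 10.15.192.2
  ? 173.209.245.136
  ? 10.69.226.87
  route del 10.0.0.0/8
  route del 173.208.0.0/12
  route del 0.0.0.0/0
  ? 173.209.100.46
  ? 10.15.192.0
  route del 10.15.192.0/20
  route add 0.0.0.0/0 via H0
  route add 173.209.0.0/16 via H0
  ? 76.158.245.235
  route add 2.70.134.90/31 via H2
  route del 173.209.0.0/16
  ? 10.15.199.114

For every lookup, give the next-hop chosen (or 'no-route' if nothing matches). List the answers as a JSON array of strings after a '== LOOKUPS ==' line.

Process each operation:
  add 111.240.32.0/20 -> H3 at depth 20
  del 111.240.32.0/20 (clear depth 20)
  add 10.0.0.0/8 -> H3 at depth 8
  add 173.208.0.0/12 -> H2 at depth 12
  lookup 10.3.13.18: bits 00001010 walk d0:-→d1:-→d2:-→d3:-→d4:-→d5:-→d6:-→d7:-→d8:H3 -> H3
  lookup 173.208.51.166: bits 101011011101 walk d0:-→d1:-→d2:-→d3:-→d4:-→d5:-→d6:-→d7:-→d8:-→d9:-→d10:-→d11:-→d12:H2 -> H2
  add 10.15.192.0/20 -> H3 at depth 20
  add 0.0.0.0/0 -> H1 at depth 0
  add 173.209.100.32/28 -> H3 at depth 28
  add 111.240.32.0/20 -> H1 at depth 20
  del 111.240.32.0/20 (clear depth 20)
  add 10.15.199.114/32 -> H1 at depth 32
  lookup 10.0.0.1: bits 000010100000 walk d0:H1→d1:-→d2:-→d3:-→d4:-→d5:-→d6:-→d7:-→d8:H3→d9:-→d10:-→d11:-→d12:- -> H3
  lookup 10.15.192.2: bits 000010100000111111000 walk d0:H1→d1:-→d2:-→d3:-→d4:-→d5:-→d6:-→d7:-→d8:H3→d9:-→d10:-→d11:-→d12:-→d13:-→d14:-→d15:-→d16:-→d17:-→d18:-→d19:-→d20:H3→d21:- -> H3
  lookup 173.209.245.136: bits 1010110111010001 walk d0:H1→d1:-→d2:-→d3:-→d4:-→d5:-→d6:-→d7:-→d8:-→d9:-→d10:-→d11:-→d12:H2→d13:-→d14:-→d15:-→d16:- -> H2
  lookup 10.69.226.87: bits 000010100 walk d0:H1→d1:-→d2:-→d3:-→d4:-→d5:-→d6:-→d7:-→d8:H3→d9:- -> H3
  del 10.0.0.0/8 (clear depth 8)
  del 173.208.0.0/12 (clear depth 12)
  del 0.0.0.0/0 (clear depth 0)
  lookup 173.209.100.46: bits 1010110111010001011001000010 walk d0:-→d1:-→d2:-→d3:-→d4:-→d5:-→d6:-→d7:-→d8:-→d9:-→d10:-→d11:-→d12:-→d13:-→d14:-→d15:-→d16:-→d17:-→d18:-→d19:-→d20:-→d21:-→d22:-→d23:-→d24:-→d25:-→d26:-→d27:-→d28:H3 -> H3
  lookup 10.15.192.0: bits 000010100000111111000 walk d0:-→d1:-→d2:-→d3:-→d4:-→d5:-→d6:-→d7:-→d8:-→d9:-→d10:-→d11:-→d12:-→d13:-→d14:-→d15:-→d16:-→d17:-→d18:-→d19:-→d20:H3→d21:- -> H3
  del 10.15.192.0/20 (clear depth 20)
  add 0.0.0.0/0 -> H0 at depth 0
  add 173.209.0.0/16 -> H0 at depth 16
  lookup 76.158.245.235: bits 01 walk d0:H0→d1:-→d2:- -> H0
  add 2.70.134.90/31 -> H2 at depth 31
  del 173.209.0.0/16 (clear depth 16)
  lookup 10.15.199.114: bits 00001010000011111100011101110010 walk d0:H0→d1:-→d2:-→d3:-→d4:-→d5:-→d6:-→d7:-→d8:-→d9:-→d10:-→d11:-→d12:-→d13:-→d14:-→d15:-→d16:-→d17:-→d18:-→d19:-→d20:-→d21:-→d22:-→d23:-→d24:-→d25:-→d26:-→d27:-→d28:-→d29:-→d30:-→d31:-→d32:H1 -> H1

== LOOKUPS ==
["H3","H2","H3","H3","H2","H3","H3","H3","H0","H1"]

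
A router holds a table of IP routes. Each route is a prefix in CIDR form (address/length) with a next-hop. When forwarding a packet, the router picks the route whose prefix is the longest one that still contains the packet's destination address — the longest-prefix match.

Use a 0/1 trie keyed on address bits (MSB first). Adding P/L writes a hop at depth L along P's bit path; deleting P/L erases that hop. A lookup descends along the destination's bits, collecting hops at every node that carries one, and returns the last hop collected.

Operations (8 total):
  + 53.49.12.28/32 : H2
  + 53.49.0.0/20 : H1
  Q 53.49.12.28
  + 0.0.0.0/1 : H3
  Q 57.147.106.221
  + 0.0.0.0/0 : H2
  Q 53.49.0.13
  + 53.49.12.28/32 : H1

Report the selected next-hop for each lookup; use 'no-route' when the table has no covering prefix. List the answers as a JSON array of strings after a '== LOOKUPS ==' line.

Process each operation:
  + 53.49.12.28/32 (H2) depth=32
  + 53.49.0.0/20 (H1) depth=20
  lookup 53.49.12.28: bits 00110101001100010000110000011100 walk d0:-→d1:-→d2:-→d3:-→d4:-→d5:-→d6:-→d7:-→d8:-→d9:-→d10:-→d11:-→d12:-→d13:-→d14:-→d15:-→d16:-→d17:-→d18:-→d19:-→d20:H1→d21:-→d22:-→d23:-→d24:-→d25:-→d26:-→d27:-→d28:-→d29:-→d30:-→d31:-→d32:H2 -> H2
  + 0.0.0.0/1 (H3) depth=1
  lookup 57.147.106.221: bits 0011 walk d0:-→d1:H3→d2:-→d3:-→d4:- -> H3
  + 0.0.0.0/0 (H2) depth=0
  lookup 53.49.0.13: bits 00110101001100010000 walk d0:H2→d1:H3→d2:-→d3:-→d4:-→d5:-→d6:-→d7:-→d8:-→d9:-→d10:-→d11:-→d12:-→d13:-→d14:-→d15:-→d16:-→d17:-→d18:-→d19:-→d20:H1 -> H1
  + 53.49.12.28/32 (H1) depth=32

== LOOKUPS ==
["H2","H3","H1"]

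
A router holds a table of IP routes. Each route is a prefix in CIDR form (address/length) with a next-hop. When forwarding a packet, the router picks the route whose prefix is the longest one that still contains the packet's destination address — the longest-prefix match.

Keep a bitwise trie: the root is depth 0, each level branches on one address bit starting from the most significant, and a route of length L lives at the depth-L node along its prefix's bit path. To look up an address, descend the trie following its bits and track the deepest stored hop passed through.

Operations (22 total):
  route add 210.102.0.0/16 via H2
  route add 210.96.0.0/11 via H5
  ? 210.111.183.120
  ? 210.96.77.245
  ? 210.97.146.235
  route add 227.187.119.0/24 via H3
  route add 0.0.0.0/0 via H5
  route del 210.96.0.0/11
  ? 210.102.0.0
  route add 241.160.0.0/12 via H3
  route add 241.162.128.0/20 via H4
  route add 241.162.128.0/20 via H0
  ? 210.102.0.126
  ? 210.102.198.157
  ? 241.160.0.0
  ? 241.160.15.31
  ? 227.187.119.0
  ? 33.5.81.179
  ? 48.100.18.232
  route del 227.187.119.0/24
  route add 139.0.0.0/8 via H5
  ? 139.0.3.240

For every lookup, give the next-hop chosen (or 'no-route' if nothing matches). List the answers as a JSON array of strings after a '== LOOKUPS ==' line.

Process each operation:
  + 210.102.0.0/16 (H2) depth=16
  + 210.96.0.0/11 (H5) depth=11
  lookup 210.111.183.120: bits 110100100110 walk d0:-→d1:-→d2:-→d3:-→d4:-→d5:-→d6:-→d7:-→d8:-→d9:-→d10:-→d11:H5→d12:- -> H5
  lookup 210.96.77.245: bits 1101001001100 walk d0:-→d1:-→d2:-→d3:-→d4:-→d5:-→d6:-→d7:-→d8:-→d9:-→d10:-→d11:H5→d12:-→d13:- -> H5
  lookup 210.97.146.235: bits 1101001001100 walk d0:-→d1:-→d2:-→d3:-→d4:-→d5:-→d6:-→d7:-→d8:-→d9:-→d10:-→d11:H5→d12:-→d13:- -> H5
  + 227.187.119.0/24 (H3) depth=24
  + 0.0.0.0/0 (H5) depth=0
  - 210.96.0.0/11 clear@11
  lookup 210.102.0.0: bits 1101001001100110 walk d0:H5→d1:-→d2:-→d3:-→d4:-→d5:-→d6:-→d7:-→d8:-→d9:-→d10:-→d11:-→d12:-→d13:-→d14:-→d15:-→d16:H2 -> H2
  + 241.160.0.0/12 (H3) depth=12
  + 241.162.128.0/20 (H4) depth=20
  + 241.162.128.0/20 (H0) depth=20
  lookup 210.102.0.126: bits 1101001001100110 walk d0:H5→d1:-→d2:-→d3:-→d4:-→d5:-→d6:-→d7:-→d8:-→d9:-→d10:-→d11:-→d12:-→d13:-→d14:-→d15:-→d16:H2 -> H2
  lookup 210.102.198.157: bits 1101001001100110 walk d0:H5→d1:-→d2:-→d3:-→d4:-→d5:-→d6:-→d7:-→d8:-→d9:-→d10:-→d11:-→d12:-→d13:-→d14:-→d15:-→d16:H2 -> H2
  lookup 241.160.0.0: bits 11110001101000 walk d0:H5→d1:-→d2:-→d3:-→d4:-→d5:-→d6:-→d7:-→d8:-→d9:-→d10:-→d11:-→d12:H3→d13:-→d14:- -> H3
  lookup 241.160.15.31: bits 11110001101000 walk d0:H5→d1:-→d2:-→d3:-→d4:-→d5:-→d6:-→d7:-→d8:-→d9:-→d10:-→d11:-→d12:H3→d13:-→d14:- -> H3
  lookup 227.187.119.0: bits 111000111011101101110111 walk d0:H5→d1:-→d2:-→d3:-→d4:-→d5:-→d6:-→d7:-→d8:-→d9:-→d10:-→d11:-→d12:-→d13:-→d14:-→d15:-→d16:-→d17:-→d18:-→d19:-→d20:-→d21:-→d22:-→d23:-→d24:H3 -> H3
  lookup 33.5.81.179: bits ε walk d0:H5 -> H5
  lookup 48.100.18.232: bits ε walk d0:H5 -> H5
  - 227.187.119.0/24 clear@24
  + 139.0.0.0/8 (H5) depth=8
  lookup 139.0.3.240: bits 10001011 walk d0:H5→d1:-→d2:-→d3:-→d4:-→d5:-→d6:-→d7:-→d8:H5 -> H5

== LOOKUPS ==
["H5","H5","H5","H2","H2","H2","H3","H3","H3","H5","H5","H5"]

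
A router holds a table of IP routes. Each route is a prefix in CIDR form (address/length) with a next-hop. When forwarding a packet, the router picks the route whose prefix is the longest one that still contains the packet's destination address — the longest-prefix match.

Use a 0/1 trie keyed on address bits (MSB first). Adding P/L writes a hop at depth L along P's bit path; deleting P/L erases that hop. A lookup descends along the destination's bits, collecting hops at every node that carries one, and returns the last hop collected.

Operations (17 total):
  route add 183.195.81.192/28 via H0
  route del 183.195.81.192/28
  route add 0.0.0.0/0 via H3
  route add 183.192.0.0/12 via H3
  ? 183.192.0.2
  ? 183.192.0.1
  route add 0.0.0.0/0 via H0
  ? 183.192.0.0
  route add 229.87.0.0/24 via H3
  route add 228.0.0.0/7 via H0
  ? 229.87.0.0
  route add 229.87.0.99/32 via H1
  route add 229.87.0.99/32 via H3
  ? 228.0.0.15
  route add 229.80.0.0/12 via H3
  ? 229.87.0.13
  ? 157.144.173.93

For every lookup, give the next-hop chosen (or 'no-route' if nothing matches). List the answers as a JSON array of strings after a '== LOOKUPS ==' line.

Apply in order:
  add 183.195.81.192/28 -> H0 at depth 28
  del 183.195.81.192/28 (clear depth 28)
  add 0.0.0.0/0 -> H3 at depth 0
  add 183.192.0.0/12 -> H3 at depth 12
  Q 183.192.0.2: descend 10110111110000 ; hops seen [H3,H3] ; pick H3
  Q 183.192.0.1: descend 10110111110000 ; hops seen [H3,H3] ; pick H3
  add 0.0.0.0/0 -> H0 at depth 0
  Q 183.192.0.0: descend 10110111110000 ; hops seen [H0,H3] ; pick H3
  add 229.87.0.0/24 -> H3 at depth 24
  add 228.0.0.0/7 -> H0 at depth 7
  Q 229.87.0.0: descend 111001010101011100000000 ; hops seen [H0,H0,H3] ; pick H3
  add 229.87.0.99/32 -> H1 at depth 32
  add 229.87.0.99/32 -> H3 at depth 32
  Q 228.0.0.15: descend 1110010 ; hops seen [H0,H0] ; pick H0
  add 229.80.0.0/12 -> H3 at depth 12
  Q 229.87.0.13: descend 1110010101010111000000000 ; hops seen [H0,H0,H3,H3] ; pick H3
  Q 157.144.173.93: descend 10 ; hops seen [H0] ; pick H0

== LOOKUPS ==
["H3","H3","H3","H3","H0","H3","H0"]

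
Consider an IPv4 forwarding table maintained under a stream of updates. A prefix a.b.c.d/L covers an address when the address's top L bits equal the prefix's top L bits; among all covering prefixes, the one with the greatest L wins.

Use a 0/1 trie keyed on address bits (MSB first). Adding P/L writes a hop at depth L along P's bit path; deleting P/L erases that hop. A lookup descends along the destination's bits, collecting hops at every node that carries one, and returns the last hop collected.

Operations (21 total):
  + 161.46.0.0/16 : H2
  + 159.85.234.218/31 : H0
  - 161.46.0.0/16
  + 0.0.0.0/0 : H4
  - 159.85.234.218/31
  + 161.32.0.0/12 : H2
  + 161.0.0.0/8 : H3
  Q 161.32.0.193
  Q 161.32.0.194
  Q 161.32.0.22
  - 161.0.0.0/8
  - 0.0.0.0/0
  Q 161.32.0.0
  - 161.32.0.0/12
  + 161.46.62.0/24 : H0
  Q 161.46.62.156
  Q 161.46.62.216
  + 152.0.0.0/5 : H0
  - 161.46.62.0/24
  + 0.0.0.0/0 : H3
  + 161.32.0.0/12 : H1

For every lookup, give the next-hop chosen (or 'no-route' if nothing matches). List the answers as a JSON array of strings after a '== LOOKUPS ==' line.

Process each operation:
  + 161.46.0.0/16 (H2) depth=16
  + 159.85.234.218/31 (H0) depth=31
  del 161.46.0.0/16 (clear depth 16)
  + 0.0.0.0/0 (H4) depth=0
  del 159.85.234.218/31 (clear depth 31)
  + 161.32.0.0/12 (H2) depth=12
  + 161.0.0.0/8 (H3) depth=8
  lookup 161.32.0.193: bits 101000010010 walk d0:H4→d1:-→d2:-→d3:-→d4:-→d5:-→d6:-→d7:-→d8:H3→d9:-→d10:-→d11:-→d12:H2 -> H2
  lookup 161.32.0.194: bits 101000010010 walk d0:H4→d1:-→d2:-→d3:-→d4:-→d5:-→d6:-→d7:-→d8:H3→d9:-→d10:-→d11:-→d12:H2 -> H2
  lookup 161.32.0.22: bits 101000010010 walk d0:H4→d1:-→d2:-→d3:-→d4:-→d5:-→d6:-→d7:-→d8:H3→d9:-→d10:-→d11:-→d12:H2 -> H2
  del 161.0.0.0/8 (clear depth 8)
  del 0.0.0.0/0 (clear depth 0)
  lookup 161.32.0.0: bits 101000010010 walk d0:-→d1:-→d2:-→d3:-→d4:-→d5:-→d6:-→d7:-→d8:-→d9:-→d10:-→d11:-→d12:H2 -> H2
  del 161.32.0.0/12 (clear depth 12)
  + 161.46.62.0/24 (H0) depth=24
  lookup 161.46.62.156: bits 101000010010111000111110 walk d0:-→d1:-→d2:-→d3:-→d4:-→d5:-→d6:-→d7:-→d8:-→d9:-→d10:-→d11:-→d12:-→d13:-→d14:-→d15:-→d16:-→d17:-→d18:-→d19:-→d20:-→d21:-→d22:-→d23:-→d24:H0 -> H0
  lookup 161.46.62.216: bits 101000010010111000111110 walk d0:-→d1:-→d2:-→d3:-→d4:-→d5:-→d6:-→d7:-→d8:-→d9:-→d10:-→d11:-→d12:-→d13:-→d14:-→d15:-→d16:-→d17:-→d18:-→d19:-→d20:-→d21:-→d22:-→d23:-→d24:H0 -> H0
  + 152.0.0.0/5 (H0) depth=5
  del 161.46.62.0/24 (clear depth 24)
  + 0.0.0.0/0 (H3) depth=0
  + 161.32.0.0/12 (H1) depth=12

== LOOKUPS ==
["H2","H2","H2","H2","H0","H0"]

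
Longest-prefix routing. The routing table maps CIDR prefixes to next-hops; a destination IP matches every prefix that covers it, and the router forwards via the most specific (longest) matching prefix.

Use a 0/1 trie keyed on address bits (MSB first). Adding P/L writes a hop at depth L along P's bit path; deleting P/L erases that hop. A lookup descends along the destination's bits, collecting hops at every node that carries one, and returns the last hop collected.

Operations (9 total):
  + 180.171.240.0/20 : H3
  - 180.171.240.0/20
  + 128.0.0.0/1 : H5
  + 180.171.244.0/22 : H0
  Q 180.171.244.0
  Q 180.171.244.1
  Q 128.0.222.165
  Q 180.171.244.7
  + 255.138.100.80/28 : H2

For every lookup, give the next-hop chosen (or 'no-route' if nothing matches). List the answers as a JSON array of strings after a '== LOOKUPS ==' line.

Trace:
  + 180.171.240.0/20 (H3) depth=20
  del 180.171.240.0/20 (clear depth 20)
  + 128.0.0.0/1 (H5) depth=1
  + 180.171.244.0/22 (H0) depth=22
  lookup 180.171.244.0: bits 1011010010101011111101 walk d0:-→d1:H5→d2:-→d3:-→d4:-→d5:-→d6:-→d7:-→d8:-→d9:-→d10:-→d11:-→d12:-→d13:-→d14:-→d15:-→d16:-→d17:-→d18:-→d19:-→d20:-→d21:-→d22:H0 -> H0
  lookup 180.171.244.1: bits 1011010010101011111101 walk d0:-→d1:H5→d2:-→d3:-→d4:-→d5:-→d6:-→d7:-→d8:-→d9:-→d10:-→d11:-→d12:-→d13:-→d14:-→d15:-→d16:-→d17:-→d18:-→d19:-→d20:-→d21:-→d22:H0 -> H0
  lookup 128.0.222.165: bits 10 walk d0:-→d1:H5→d2:- -> H5
  lookup 180.171.244.7: bits 1011010010101011111101 walk d0:-→d1:H5→d2:-→d3:-→d4:-→d5:-→d6:-→d7:-→d8:-→d9:-→d10:-→d11:-→d12:-→d13:-→d14:-→d15:-→d16:-→d17:-→d18:-→d19:-→d20:-→d21:-→d22:H0 -> H0
  + 255.138.100.80/28 (H2) depth=28

== LOOKUPS ==
["H0","H0","H5","H0"]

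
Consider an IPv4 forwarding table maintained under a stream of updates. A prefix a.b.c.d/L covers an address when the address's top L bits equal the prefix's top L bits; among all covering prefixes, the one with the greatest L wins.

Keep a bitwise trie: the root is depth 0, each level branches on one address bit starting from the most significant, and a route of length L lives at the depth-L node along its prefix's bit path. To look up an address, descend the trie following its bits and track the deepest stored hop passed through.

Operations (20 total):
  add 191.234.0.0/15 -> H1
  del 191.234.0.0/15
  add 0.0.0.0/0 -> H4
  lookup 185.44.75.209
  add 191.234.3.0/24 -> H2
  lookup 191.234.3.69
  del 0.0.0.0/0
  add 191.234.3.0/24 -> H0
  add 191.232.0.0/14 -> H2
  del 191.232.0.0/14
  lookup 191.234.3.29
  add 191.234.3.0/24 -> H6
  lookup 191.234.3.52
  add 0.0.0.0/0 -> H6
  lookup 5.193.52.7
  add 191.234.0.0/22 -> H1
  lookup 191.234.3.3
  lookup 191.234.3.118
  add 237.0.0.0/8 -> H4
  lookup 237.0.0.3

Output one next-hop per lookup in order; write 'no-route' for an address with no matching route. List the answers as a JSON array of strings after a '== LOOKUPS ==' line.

Trace:
  + 191.234.0.0/15 (H1) depth=15
  - 191.234.0.0/15 clear@15
  + 0.0.0.0/0 (H4) depth=0
  ? 185.44.75.209  path d0:H4→d1:-→d2:-→d3:-→d4:-→d5:-  best=H4
  + 191.234.3.0/24 (H2) depth=24
  ? 191.234.3.69  path d0:H4→d1:-→d2:-→d3:-→d4:-→d5:-→d6:-→d7:-→d8:-→d9:-→d10:-→d11:-→d12:-→d13:-→d14:-→d15:-→d16:-→d17:-→d18:-→d19:-→d20:-→d21:-→d22:-→d23:-→d24:H2  best=H2
  - 0.0.0.0/0 clear@0
  + 191.234.3.0/24 (H0) depth=24
  + 191.232.0.0/14 (H2) depth=14
  - 191.232.0.0/14 clear@14
  ? 191.234.3.29  path d0:-→d1:-→d2:-→d3:-→d4:-→d5:-→d6:-→d7:-→d8:-→d9:-→d10:-→d11:-→d12:-→d13:-→d14:-→d15:-→d16:-→d17:-→d18:-→d19:-→d20:-→d21:-→d22:-→d23:-→d24:H0  best=H0
  + 191.234.3.0/24 (H6) depth=24
  ? 191.234.3.52  path d0:-→d1:-→d2:-→d3:-→d4:-→d5:-→d6:-→d7:-→d8:-→d9:-→d10:-→d11:-→d12:-→d13:-→d14:-→d15:-→d16:-→d17:-→d18:-→d19:-→d20:-→d21:-→d22:-→d23:-→d24:H6  best=H6
  + 0.0.0.0/0 (H6) depth=0
  ? 5.193.52.7  path d0:H6  best=H6
  + 191.234.0.0/22 (H1) depth=22
  ? 191.234.3.3  path d0:H6→d1:-→d2:-→d3:-→d4:-→d5:-→d6:-→d7:-→d8:-→d9:-→d10:-→d11:-→d12:-→d13:-→d14:-→d15:-→d16:-→d17:-→d18:-→d19:-→d20:-→d21:-→d22:H1→d23:-→d24:H6  best=H6
  ? 191.234.3.118  path d0:H6→d1:-→d2:-→d3:-→d4:-→d5:-→d6:-→d7:-→d8:-→d9:-→d10:-→d11:-→d12:-→d13:-→d14:-→d15:-→d16:-→d17:-→d18:-→d19:-→d20:-→d21:-→d22:H1→d23:-→d24:H6  best=H6
  + 237.0.0.0/8 (H4) depth=8
  ? 237.0.0.3  path d0:H6→d1:-→d2:-→d3:-→d4:-→d5:-→d6:-→d7:-→d8:H4  best=H4

== LOOKUPS ==
["H4","H2","H0","H6","H6","H6","H6","H4"]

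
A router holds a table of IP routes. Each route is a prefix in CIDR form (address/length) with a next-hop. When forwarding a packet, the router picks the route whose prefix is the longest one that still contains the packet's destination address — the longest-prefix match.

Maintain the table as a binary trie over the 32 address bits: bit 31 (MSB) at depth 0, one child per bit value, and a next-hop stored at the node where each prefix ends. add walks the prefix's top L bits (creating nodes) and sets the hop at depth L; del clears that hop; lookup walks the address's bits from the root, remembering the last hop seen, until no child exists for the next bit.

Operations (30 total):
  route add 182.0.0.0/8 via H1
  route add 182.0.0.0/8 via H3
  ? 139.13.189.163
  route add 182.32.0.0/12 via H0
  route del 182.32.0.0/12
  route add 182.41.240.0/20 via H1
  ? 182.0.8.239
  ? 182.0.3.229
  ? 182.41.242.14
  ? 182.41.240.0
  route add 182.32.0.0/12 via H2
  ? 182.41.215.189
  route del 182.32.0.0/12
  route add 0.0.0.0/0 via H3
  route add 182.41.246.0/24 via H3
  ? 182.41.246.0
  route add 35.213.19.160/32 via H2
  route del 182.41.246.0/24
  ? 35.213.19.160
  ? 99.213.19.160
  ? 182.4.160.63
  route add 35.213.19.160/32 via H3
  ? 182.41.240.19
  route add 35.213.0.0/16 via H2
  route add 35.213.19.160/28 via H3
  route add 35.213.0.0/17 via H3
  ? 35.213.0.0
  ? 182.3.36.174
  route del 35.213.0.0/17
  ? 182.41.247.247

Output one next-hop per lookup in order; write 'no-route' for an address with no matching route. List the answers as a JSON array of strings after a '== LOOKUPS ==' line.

Apply in order:
  + 182.0.0.0/8 (H1) depth=8
  + 182.0.0.0/8 (H3) depth=8
  lookup 139.13.189.163: bits 10 walk d0:-→d1:-→d2:- -> no-route
  + 182.32.0.0/12 (H0) depth=12
  - 182.32.0.0/12 clear@12
  + 182.41.240.0/20 (H1) depth=20
  lookup 182.0.8.239: bits 1011011000 walk d0:-→d1:-→d2:-→d3:-→d4:-→d5:-→d6:-→d7:-→d8:H3→d9:-→d10:- -> H3
  lookup 182.0.3.229: bits 1011011000 walk d0:-→d1:-→d2:-→d3:-→d4:-→d5:-→d6:-→d7:-→d8:H3→d9:-→d10:- -> H3
  lookup 182.41.242.14: bits 10110110001010011111 walk d0:-→d1:-→d2:-→d3:-→d4:-→d5:-→d6:-→d7:-→d8:H3→d9:-→d10:-→d11:-→d12:-→d13:-→d14:-→d15:-→d16:-→d17:-→d18:-→d19:-→d20:H1 -> H1
  lookup 182.41.240.0: bits 10110110001010011111 walk d0:-→d1:-→d2:-→d3:-→d4:-→d5:-→d6:-→d7:-→d8:H3→d9:-→d10:-→d11:-→d12:-→d13:-→d14:-→d15:-→d16:-→d17:-→d18:-→d19:-→d20:H1 -> H1
  + 182.32.0.0/12 (H2) depth=12
  lookup 182.41.215.189: bits 101101100010100111 walk d0:-→d1:-→d2:-→d3:-→d4:-→d5:-→d6:-→d7:-→d8:H3→d9:-→d10:-→d11:-→d12:H2→d13:-→d14:-→d15:-→d16:-→d17:-→d18:- -> H2
  - 182.32.0.0/12 clear@12
  + 0.0.0.0/0 (H3) depth=0
  + 182.41.246.0/24 (H3) depth=24
  lookup 182.41.246.0: bits 101101100010100111110110 walk d0:H3→d1:-→d2:-→d3:-→d4:-→d5:-→d6:-→d7:-→d8:H3→d9:-→d10:-→d11:-→d12:-→d13:-→d14:-→d15:-→d16:-→d17:-→d18:-→d19:-→d20:H1→d21:-→d22:-→d23:-→d24:H3 -> H3
  + 35.213.19.160/32 (H2) depth=32
  - 182.41.246.0/24 clear@24
  lookup 35.213.19.160: bits 00100011110101010001001110100000 walk d0:H3→d1:-→d2:-→d3:-→d4:-→d5:-→d6:-→d7:-→d8:-→d9:-→d10:-→d11:-→d12:-→d13:-→d14:-→d15:-→d16:-→d17:-→d18:-→d19:-→d20:-→d21:-→d22:-→d23:-→d24:-→d25:-→d26:-→d27:-→d28:-→d29:-→d30:-→d31:-→d32:H2 -> H2
  lookup 99.213.19.160: bits 0 walk d0:H3→d1:- -> H3
  lookup 182.4.160.63: bits 1011011000 walk d0:H3→d1:-→d2:-→d3:-→d4:-→d5:-→d6:-→d7:-→d8:H3→d9:-→d10:- -> H3
  + 35.213.19.160/32 (H3) depth=32
  lookup 182.41.240.19: bits 101101100010100111110 walk d0:H3→d1:-→d2:-→d3:-→d4:-→d5:-→d6:-→d7:-→d8:H3→d9:-→d10:-→d11:-→d12:-→d13:-→d14:-→d15:-→d16:-→d17:-→d18:-→d19:-→d20:H1→d21:- -> H1
  + 35.213.0.0/16 (H2) depth=16
  + 35.213.19.160/28 (H3) depth=28
  + 35.213.0.0/17 (H3) depth=17
  lookup 35.213.0.0: bits 0010001111010101000 walk d0:H3→d1:-→d2:-→d3:-→d4:-→d5:-→d6:-→d7:-→d8:-→d9:-→d10:-→d11:-→d12:-→d13:-→d14:-→d15:-→d16:H2→d17:H3→d18:-→d19:- -> H3
  lookup 182.3.36.174: bits 1011011000 walk d0:H3→d1:-→d2:-→d3:-→d4:-→d5:-→d6:-→d7:-→d8:H3→d9:-→d10:- -> H3
  - 35.213.0.0/17 clear@17
  lookup 182.41.247.247: bits 10110110001010011111011 walk d0:H3→d1:-→d2:-→d3:-→d4:-→d5:-→d6:-→d7:-→d8:H3→d9:-→d10:-→d11:-→d12:-→d13:-→d14:-→d15:-→d16:-→d17:-→d18:-→d19:-→d20:H1→d21:-→d22:-→d23:- -> H1

== LOOKUPS ==
["no-route","H3","H3","H1","H1","H2","H3","H2","H3","H3","H1","H3","H3","H1"]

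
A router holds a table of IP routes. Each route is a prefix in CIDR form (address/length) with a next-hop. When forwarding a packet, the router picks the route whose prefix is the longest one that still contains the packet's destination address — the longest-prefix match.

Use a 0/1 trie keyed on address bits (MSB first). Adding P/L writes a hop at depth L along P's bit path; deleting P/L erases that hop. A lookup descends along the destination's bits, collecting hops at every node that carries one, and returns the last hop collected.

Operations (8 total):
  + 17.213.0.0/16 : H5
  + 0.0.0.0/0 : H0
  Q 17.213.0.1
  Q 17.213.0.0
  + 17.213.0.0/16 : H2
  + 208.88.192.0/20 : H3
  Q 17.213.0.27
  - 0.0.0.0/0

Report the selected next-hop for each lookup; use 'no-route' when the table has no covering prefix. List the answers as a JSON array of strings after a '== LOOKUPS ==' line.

Trace:
  add 17.213.0.0/16 -> H5 at depth 16
  add 0.0.0.0/0 -> H0 at depth 0
  ? 17.213.0.1  path d0:H0→d1:-→d2:-→d3:-→d4:-→d5:-→d6:-→d7:-→d8:-→d9:-→d10:-→d11:-→d12:-→d13:-→d14:-→d15:-→d16:H5  best=H5
  ? 17.213.0.0  path d0:H0→d1:-→d2:-→d3:-→d4:-→d5:-→d6:-→d7:-→d8:-→d9:-→d10:-→d11:-→d12:-→d13:-→d14:-→d15:-→d16:H5  best=H5
  add 17.213.0.0/16 -> H2 at depth 16
  add 208.88.192.0/20 -> H3 at depth 20
  ? 17.213.0.27  path d0:H0→d1:-→d2:-→d3:-→d4:-→d5:-→d6:-→d7:-→d8:-→d9:-→d10:-→d11:-→d12:-→d13:-→d14:-→d15:-→d16:H2  best=H2
  del 0.0.0.0/0 (clear depth 0)

== LOOKUPS ==
["H5","H5","H2"]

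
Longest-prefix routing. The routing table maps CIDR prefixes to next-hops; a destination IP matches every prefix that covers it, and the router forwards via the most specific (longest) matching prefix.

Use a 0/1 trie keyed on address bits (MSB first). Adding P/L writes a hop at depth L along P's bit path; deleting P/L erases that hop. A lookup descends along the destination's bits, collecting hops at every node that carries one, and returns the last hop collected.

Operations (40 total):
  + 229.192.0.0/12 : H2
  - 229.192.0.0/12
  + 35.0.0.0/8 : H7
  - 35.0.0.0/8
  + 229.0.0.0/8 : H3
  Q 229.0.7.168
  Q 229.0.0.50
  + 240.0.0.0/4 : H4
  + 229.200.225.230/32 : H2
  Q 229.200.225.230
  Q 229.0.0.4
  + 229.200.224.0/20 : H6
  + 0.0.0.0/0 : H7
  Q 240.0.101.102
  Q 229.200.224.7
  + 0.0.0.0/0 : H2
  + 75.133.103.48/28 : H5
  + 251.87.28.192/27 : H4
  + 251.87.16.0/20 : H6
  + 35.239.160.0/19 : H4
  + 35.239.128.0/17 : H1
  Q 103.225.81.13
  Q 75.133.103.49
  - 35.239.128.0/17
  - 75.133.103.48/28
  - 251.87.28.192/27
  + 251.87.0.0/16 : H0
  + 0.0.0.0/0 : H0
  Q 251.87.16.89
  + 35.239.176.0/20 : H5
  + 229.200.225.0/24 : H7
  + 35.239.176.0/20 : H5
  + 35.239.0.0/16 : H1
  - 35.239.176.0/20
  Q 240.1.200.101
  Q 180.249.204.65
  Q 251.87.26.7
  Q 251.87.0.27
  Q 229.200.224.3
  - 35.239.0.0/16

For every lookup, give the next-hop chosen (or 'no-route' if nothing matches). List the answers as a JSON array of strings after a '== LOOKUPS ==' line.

Trace:
  add 229.192.0.0/12 -> H2 at depth 12
  - 229.192.0.0/12 clear@12
  add 35.0.0.0/8 -> H7 at depth 8
  - 35.0.0.0/8 clear@8
  add 229.0.0.0/8 -> H3 at depth 8
  ? 229.0.7.168  path d0:-→d1:-→d2:-→d3:-→d4:-→d5:-→d6:-→d7:-→d8:H3  best=H3
  ? 229.0.0.50  path d0:-→d1:-→d2:-→d3:-→d4:-→d5:-→d6:-→d7:-→d8:H3  best=H3
  add 240.0.0.0/4 -> H4 at depth 4
  add 229.200.225.230/32 -> H2 at depth 32
  ? 229.200.225.230  path d0:-→d1:-→d2:-→d3:-→d4:-→d5:-→d6:-→d7:-→d8:H3→d9:-→d10:-→d11:-→d12:-→d13:-→d14:-→d15:-→d16:-→d17:-→d18:-→d19:-→d20:-→d21:-→d22:-→d23:-→d24:-→d25:-→d26:-→d27:-→d28:-→d29:-→d30:-→d31:-→d32:H2  best=H2
  ? 229.0.0.4  path d0:-→d1:-→d2:-→d3:-→d4:-→d5:-→d6:-→d7:-→d8:H3  best=H3
  add 229.200.224.0/20 -> H6 at depth 20
  add 0.0.0.0/0 -> H7 at depth 0
  ? 240.0.101.102  path d0:H7→d1:-→d2:-→d3:-→d4:H4  best=H4
  ? 229.200.224.7  path d0:H7→d1:-→d2:-→d3:-→d4:-→d5:-→d6:-→d7:-→d8:H3→d9:-→d10:-→d11:-→d12:-→d13:-→d14:-→d15:-→d16:-→d17:-→d18:-→d19:-→d20:H6→d21:-→d22:-→d23:-  best=H6
  add 0.0.0.0/0 -> H2 at depth 0
  add 75.133.103.48/28 -> H5 at depth 28
  add 251.87.28.192/27 -> H4 at depth 27
  add 251.87.16.0/20 -> H6 at depth 20
  add 35.239.160.0/19 -> H4 at depth 19
  add 35.239.128.0/17 -> H1 at depth 17
  ? 103.225.81.13  path d0:H2→d1:-→d2:-  best=H2
  ? 75.133.103.49  path d0:H2→d1:-→d2:-→d3:-→d4:-→d5:-→d6:-→d7:-→d8:-→d9:-→d10:-→d11:-→d12:-→d13:-→d14:-→d15:-→d16:-→d17:-→d18:-→d19:-→d20:-→d21:-→d22:-→d23:-→d24:-→d25:-→d26:-→d27:-→d28:H5  best=H5
  - 35.239.128.0/17 clear@17
  - 75.133.103.48/28 clear@28
  - 251.87.28.192/27 clear@27
  add 251.87.0.0/16 -> H0 at depth 16
  add 0.0.0.0/0 -> H0 at depth 0
  ? 251.87.16.89  path d0:H0→d1:-→d2:-→d3:-→d4:H4→d5:-→d6:-→d7:-→d8:-→d9:-→d10:-→d11:-→d12:-→d13:-→d14:-→d15:-→d16:H0→d17:-→d18:-→d19:-→d20:H6  best=H6
  add 35.239.176.0/20 -> H5 at depth 20
  add 229.200.225.0/24 -> H7 at depth 24
  add 35.239.176.0/20 -> H5 at depth 20
  add 35.239.0.0/16 -> H1 at depth 16
  - 35.239.176.0/20 clear@20
  ? 240.1.200.101  path d0:H0→d1:-→d2:-→d3:-→d4:H4  best=H4
  ? 180.249.204.65  path d0:H0→d1:-  best=H0
  ? 251.87.26.7  path d0:H0→d1:-→d2:-→d3:-→d4:H4→d5:-→d6:-→d7:-→d8:-→d9:-→d10:-→d11:-→d12:-→d13:-→d14:-→d15:-→d16:H0→d17:-→d18:-→d19:-→d20:H6→d21:-  best=H6
  ? 251.87.0.27  path d0:H0→d1:-→d2:-→d3:-→d4:H4→d5:-→d6:-→d7:-→d8:-→d9:-→d10:-→d11:-→d12:-→d13:-→d14:-→d15:-→d16:H0→d17:-→d18:-→d19:-  best=H0
  ? 229.200.224.3  path d0:H0→d1:-→d2:-→d3:-→d4:-→d5:-→d6:-→d7:-→d8:H3→d9:-→d10:-→d11:-→d12:-→d13:-→d14:-→d15:-→d16:-→d17:-→d18:-→d19:-→d20:H6→d21:-→d22:-→d23:-  best=H6
  - 35.239.0.0/16 clear@16

== LOOKUPS ==
["H3","H3","H2","H3","H4","H6","H2","H5","H6","H4","H0","H6","H0","H6"]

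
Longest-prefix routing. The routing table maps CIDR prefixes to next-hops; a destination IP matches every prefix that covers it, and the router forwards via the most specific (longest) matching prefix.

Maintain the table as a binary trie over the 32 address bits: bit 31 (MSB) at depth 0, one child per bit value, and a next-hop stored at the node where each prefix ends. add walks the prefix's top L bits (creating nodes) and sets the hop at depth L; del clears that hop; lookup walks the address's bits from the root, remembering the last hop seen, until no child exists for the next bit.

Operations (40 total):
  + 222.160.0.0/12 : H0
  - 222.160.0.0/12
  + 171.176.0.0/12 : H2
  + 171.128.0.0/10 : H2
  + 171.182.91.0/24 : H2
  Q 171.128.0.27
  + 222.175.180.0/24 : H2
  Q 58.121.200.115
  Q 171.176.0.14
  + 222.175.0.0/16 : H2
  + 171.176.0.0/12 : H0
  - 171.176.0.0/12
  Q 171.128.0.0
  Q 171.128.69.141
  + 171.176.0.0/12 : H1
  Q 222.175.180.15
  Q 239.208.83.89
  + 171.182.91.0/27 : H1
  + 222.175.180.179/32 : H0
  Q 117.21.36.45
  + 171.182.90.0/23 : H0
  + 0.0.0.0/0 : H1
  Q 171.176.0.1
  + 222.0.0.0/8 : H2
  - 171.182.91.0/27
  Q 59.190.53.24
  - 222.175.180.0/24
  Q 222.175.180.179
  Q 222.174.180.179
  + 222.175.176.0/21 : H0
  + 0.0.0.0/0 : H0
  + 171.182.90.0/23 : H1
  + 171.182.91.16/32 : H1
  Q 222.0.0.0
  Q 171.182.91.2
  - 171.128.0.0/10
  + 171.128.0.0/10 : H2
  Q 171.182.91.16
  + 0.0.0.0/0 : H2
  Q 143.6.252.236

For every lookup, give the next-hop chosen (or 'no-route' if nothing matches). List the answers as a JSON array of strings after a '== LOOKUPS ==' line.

Trace:
  add 222.160.0.0/12 -> H0 at depth 12
  - 222.160.0.0/12 clear@12
  add 171.176.0.0/12 -> H2 at depth 12
  add 171.128.0.0/10 -> H2 at depth 10
  add 171.182.91.0/24 -> H2 at depth 24
  lookup 171.128.0.27: bits 1010101110 walk d0:-→d1:-→d2:-→d3:-→d4:-→d5:-→d6:-→d7:-→d8:-→d9:-→d10:H2 -> H2
  add 222.175.180.0/24 -> H2 at depth 24
  lookup 58.121.200.115: bits ε walk d0:- -> no-route
  lookup 171.176.0.14: bits 1010101110110 walk d0:-→d1:-→d2:-→d3:-→d4:-→d5:-→d6:-→d7:-→d8:-→d9:-→d10:H2→d11:-→d12:H2→d13:- -> H2
  add 222.175.0.0/16 -> H2 at depth 16
  add 171.176.0.0/12 -> H0 at depth 12
  - 171.176.0.0/12 clear@12
  lookup 171.128.0.0: bits 1010101110 walk d0:-→d1:-→d2:-→d3:-→d4:-→d5:-→d6:-→d7:-→d8:-→d9:-→d10:H2 -> H2
  lookup 171.128.69.141: bits 1010101110 walk d0:-→d1:-→d2:-→d3:-→d4:-→d5:-→d6:-→d7:-→d8:-→d9:-→d10:H2 -> H2
  add 171.176.0.0/12 -> H1 at depth 12
  lookup 222.175.180.15: bits 110111101010111110110100 walk d0:-→d1:-→d2:-→d3:-→d4:-→d5:-→d6:-→d7:-→d8:-→d9:-→d10:-→d11:-→d12:-→d13:-→d14:-→d15:-→d16:H2→d17:-→d18:-→d19:-→d20:-→d21:-→d22:-→d23:-→d24:H2 -> H2
  lookup 239.208.83.89: bits 11 walk d0:-→d1:-→d2:- -> no-route
  add 171.182.91.0/27 -> H1 at depth 27
  add 222.175.180.179/32 -> H0 at depth 32
  lookup 117.21.36.45: bits ε walk d0:- -> no-route
  add 171.182.90.0/23 -> H0 at depth 23
  add 0.0.0.0/0 -> H1 at depth 0
  lookup 171.176.0.1: bits 1010101110110 walk d0:H1→d1:-→d2:-→d3:-→d4:-→d5:-→d6:-→d7:-→d8:-→d9:-→d10:H2→d11:-→d12:H1→d13:- -> H1
  add 222.0.0.0/8 -> H2 at depth 8
  - 171.182.91.0/27 clear@27
  lookup 59.190.53.24: bits ε walk d0:H1 -> H1
  - 222.175.180.0/24 clear@24
  lookup 222.175.180.179: bits 11011110101011111011010010110011 walk d0:H1→d1:-→d2:-→d3:-→d4:-→d5:-→d6:-→d7:-→d8:H2→d9:-→d10:-→d11:-→d12:-→d13:-→d14:-→d15:-→d16:H2→d17:-→d18:-→d19:-→d20:-→d21:-→d22:-→d23:-→d24:-→d25:-→d26:-→d27:-→d28:-→d29:-→d30:-→d31:-→d32:H0 -> H0
  lookup 222.174.180.179: bits 110111101010111 walk d0:H1→d1:-→d2:-→d3:-→d4:-→d5:-→d6:-→d7:-→d8:H2→d9:-→d10:-→d11:-→d12:-→d13:-→d14:-→d15:- -> H2
  add 222.175.176.0/21 -> H0 at depth 21
  add 0.0.0.0/0 -> H0 at depth 0
  add 171.182.90.0/23 -> H1 at depth 23
  add 171.182.91.16/32 -> H1 at depth 32
  lookup 222.0.0.0: bits 11011110 walk d0:H0→d1:-→d2:-→d3:-→d4:-→d5:-→d6:-→d7:-→d8:H2 -> H2
  lookup 171.182.91.2: bits 101010111011011001011011000 walk d0:H0→d1:-→d2:-→d3:-→d4:-→d5:-→d6:-→d7:-→d8:-→d9:-→d10:H2→d11:-→d12:H1→d13:-→d14:-→d15:-→d16:-→d17:-→d18:-→d19:-→d20:-→d21:-→d22:-→d23:H1→d24:H2→d25:-→d26:-→d27:- -> H2
  - 171.128.0.0/10 clear@10
  add 171.128.0.0/10 -> H2 at depth 10
  lookup 171.182.91.16: bits 10101011101101100101101100010000 walk d0:H0→d1:-→d2:-→d3:-→d4:-→d5:-→d6:-→d7:-→d8:-→d9:-→d10:H2→d11:-→d12:H1→d13:-→d14:-→d15:-→d16:-→d17:-→d18:-→d19:-→d20:-→d21:-→d22:-→d23:H1→d24:H2→d25:-→d26:-→d27:-→d28:-→d29:-→d30:-→d31:-→d32:H1 -> H1
  add 0.0.0.0/0 -> H2 at depth 0
  lookup 143.6.252.236: bits 10 walk d0:H2→d1:-→d2:- -> H2

== LOOKUPS ==
["H2","no-route","H2","H2","H2","H2","no-route","no-route","H1","H1","H0","H2","H2","H2","H1","H2"]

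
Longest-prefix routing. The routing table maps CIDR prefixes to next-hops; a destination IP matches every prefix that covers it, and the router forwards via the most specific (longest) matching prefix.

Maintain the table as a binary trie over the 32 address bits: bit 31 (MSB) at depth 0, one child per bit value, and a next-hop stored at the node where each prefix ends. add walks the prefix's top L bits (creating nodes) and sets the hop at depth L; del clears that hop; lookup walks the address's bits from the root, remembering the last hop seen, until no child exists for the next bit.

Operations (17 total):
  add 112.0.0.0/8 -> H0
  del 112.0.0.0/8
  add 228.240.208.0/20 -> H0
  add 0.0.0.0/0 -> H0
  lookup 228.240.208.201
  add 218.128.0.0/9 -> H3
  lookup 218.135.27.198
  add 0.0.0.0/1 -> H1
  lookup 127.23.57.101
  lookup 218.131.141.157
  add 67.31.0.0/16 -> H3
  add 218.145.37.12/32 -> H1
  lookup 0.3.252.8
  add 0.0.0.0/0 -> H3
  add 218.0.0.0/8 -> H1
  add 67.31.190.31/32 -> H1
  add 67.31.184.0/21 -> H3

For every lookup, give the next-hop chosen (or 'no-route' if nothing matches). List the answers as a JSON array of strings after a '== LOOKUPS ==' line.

Trace:
  add 112.0.0.0/8 -> H0 at depth 8
  del 112.0.0.0/8 (clear depth 8)
  add 228.240.208.0/20 -> H0 at depth 20
  add 0.0.0.0/0 -> H0 at depth 0
  Q 228.240.208.201: descend 11100100111100001101 ; hops seen [H0,H0] ; pick H0
  add 218.128.0.0/9 -> H3 at depth 9
  Q 218.135.27.198: descend 110110101 ; hops seen [H0,H3] ; pick H3
  add 0.0.0.0/1 -> H1 at depth 1
  Q 127.23.57.101: descend 0111 ; hops seen [H0,H1] ; pick H1
  Q 218.131.141.157: descend 110110101 ; hops seen [H0,H3] ; pick H3
  add 67.31.0.0/16 -> H3 at depth 16
  add 218.145.37.12/32 -> H1 at depth 32
  Q 0.3.252.8: descend 0 ; hops seen [H0,H1] ; pick H1
  add 0.0.0.0/0 -> H3 at depth 0
  add 218.0.0.0/8 -> H1 at depth 8
  add 67.31.190.31/32 -> H1 at depth 32
  add 67.31.184.0/21 -> H3 at depth 21

== LOOKUPS ==
["H0","H3","H1","H3","H1"]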